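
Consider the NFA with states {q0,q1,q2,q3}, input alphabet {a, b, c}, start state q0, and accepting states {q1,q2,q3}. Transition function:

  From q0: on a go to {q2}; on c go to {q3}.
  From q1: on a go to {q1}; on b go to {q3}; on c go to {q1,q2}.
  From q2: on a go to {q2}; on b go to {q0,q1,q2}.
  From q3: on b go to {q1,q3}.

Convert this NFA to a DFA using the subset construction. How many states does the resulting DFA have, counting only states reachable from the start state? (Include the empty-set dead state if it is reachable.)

Start state of the DFA: {q0}.
{q0} --a--> {q2}  [new]
{q0} --b--> ∅  [new]
{q0} --c--> {q3}  [new]
{q2} --a--> {q2}  [seen]
{q2} --b--> {q0,q1,q2}  [new]
{q2} --c--> ∅  [seen]
∅ --a--> ∅  [seen]
∅ --b--> ∅  [seen]
∅ --c--> ∅  [seen]
{q3} --a--> ∅  [seen]
{q3} --b--> {q1,q3}  [new]
{q3} --c--> ∅  [seen]
{q0,q1,q2} --a--> {q1,q2}  [new]
{q0,q1,q2} --b--> {q0,q1,q2,q3}  [new]
{q0,q1,q2} --c--> {q1,q2,q3}  [new]
{q1,q3} --a--> {q1}  [new]
{q1,q3} --b--> {q1,q3}  [seen]
{q1,q3} --c--> {q1,q2}  [seen]
{q1,q2} --a--> {q1,q2}  [seen]
{q1,q2} --b--> {q0,q1,q2,q3}  [seen]
{q1,q2} --c--> {q1,q2}  [seen]
{q0,q1,q2,q3} --a--> {q1,q2}  [seen]
{q0,q1,q2,q3} --b--> {q0,q1,q2,q3}  [seen]
{q0,q1,q2,q3} --c--> {q1,q2,q3}  [seen]
{q1,q2,q3} --a--> {q1,q2}  [seen]
{q1,q2,q3} --b--> {q0,q1,q2,q3}  [seen]
{q1,q2,q3} --c--> {q1,q2}  [seen]
{q1} --a--> {q1}  [seen]
{q1} --b--> {q3}  [seen]
{q1} --c--> {q1,q2}  [seen]
Reachable DFA states: {q0}, {q2}, ∅, {q3}, {q0,q1,q2}, {q1,q3}, {q1,q2}, {q0,q1,q2,q3}, {q1,q2,q3}, {q1}.

10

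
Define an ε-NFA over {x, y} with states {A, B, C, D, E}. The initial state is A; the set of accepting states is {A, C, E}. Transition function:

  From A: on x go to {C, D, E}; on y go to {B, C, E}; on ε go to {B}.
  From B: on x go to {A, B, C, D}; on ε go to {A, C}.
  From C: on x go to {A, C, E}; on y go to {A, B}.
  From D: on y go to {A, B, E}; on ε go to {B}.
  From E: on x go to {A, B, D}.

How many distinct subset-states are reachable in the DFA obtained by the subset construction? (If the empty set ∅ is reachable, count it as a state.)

3

Start state of the DFA: {A, B, C} (ε-closure of the NFA start).
{A, B, C} --x--> {A, B, C, D, E}  [new]
{A, B, C} --y--> {A, B, C, E}  [new]
{A, B, C, D, E} --x--> {A, B, C, D, E}  [seen]
{A, B, C, D, E} --y--> {A, B, C, E}  [seen]
{A, B, C, E} --x--> {A, B, C, D, E}  [seen]
{A, B, C, E} --y--> {A, B, C, E}  [seen]
Reachable DFA states: {A, B, C}, {A, B, C, D, E}, {A, B, C, E}.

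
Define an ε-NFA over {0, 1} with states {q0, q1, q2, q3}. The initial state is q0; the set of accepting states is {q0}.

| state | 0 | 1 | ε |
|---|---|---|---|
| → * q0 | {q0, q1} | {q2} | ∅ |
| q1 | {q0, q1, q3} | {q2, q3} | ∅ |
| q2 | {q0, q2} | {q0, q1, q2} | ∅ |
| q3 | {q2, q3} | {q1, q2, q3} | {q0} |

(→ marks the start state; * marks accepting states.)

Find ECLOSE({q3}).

Begin with {q3}.
q3 →ε {q0}; add q0.
ε-closure = {q0, q3}.

{q0, q3}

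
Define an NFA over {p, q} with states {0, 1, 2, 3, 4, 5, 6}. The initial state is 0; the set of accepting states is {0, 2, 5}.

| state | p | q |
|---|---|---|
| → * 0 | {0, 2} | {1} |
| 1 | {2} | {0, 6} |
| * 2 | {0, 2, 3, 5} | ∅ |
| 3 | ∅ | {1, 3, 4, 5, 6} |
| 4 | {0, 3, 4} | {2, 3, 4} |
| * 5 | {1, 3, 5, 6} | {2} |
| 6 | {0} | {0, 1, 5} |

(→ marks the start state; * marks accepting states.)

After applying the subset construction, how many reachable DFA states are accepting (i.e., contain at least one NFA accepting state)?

12

Start state of the DFA: {0}.
{0} --p--> {0, 2}  [new]
{0} --q--> {1}  [new]
{0, 2} --p--> {0, 2, 3, 5}  [new]
{0, 2} --q--> {1}  [seen]
{1} --p--> {2}  [new]
{1} --q--> {0, 6}  [new]
{0, 2, 3, 5} --p--> {0, 1, 2, 3, 5, 6}  [new]
{0, 2, 3, 5} --q--> {1, 2, 3, 4, 5, 6}  [new]
{2} --p--> {0, 2, 3, 5}  [seen]
{2} --q--> ∅  [new]
{0, 6} --p--> {0, 2}  [seen]
{0, 6} --q--> {0, 1, 5}  [new]
{0, 1, 2, 3, 5, 6} --p--> {0, 1, 2, 3, 5, 6}  [seen]
{0, 1, 2, 3, 5, 6} --q--> {0, 1, 2, 3, 4, 5, 6}  [new]
{1, 2, 3, 4, 5, 6} --p--> {0, 1, 2, 3, 4, 5, 6}  [seen]
{1, 2, 3, 4, 5, 6} --q--> {0, 1, 2, 3, 4, 5, 6}  [seen]
∅ --p--> ∅  [seen]
∅ --q--> ∅  [seen]
{0, 1, 5} --p--> {0, 1, 2, 3, 5, 6}  [seen]
{0, 1, 5} --q--> {0, 1, 2, 6}  [new]
{0, 1, 2, 3, 4, 5, 6} --p--> {0, 1, 2, 3, 4, 5, 6}  [seen]
{0, 1, 2, 3, 4, 5, 6} --q--> {0, 1, 2, 3, 4, 5, 6}  [seen]
{0, 1, 2, 6} --p--> {0, 2, 3, 5}  [seen]
{0, 1, 2, 6} --q--> {0, 1, 5, 6}  [new]
{0, 1, 5, 6} --p--> {0, 1, 2, 3, 5, 6}  [seen]
{0, 1, 5, 6} --q--> {0, 1, 2, 5, 6}  [new]
{0, 1, 2, 5, 6} --p--> {0, 1, 2, 3, 5, 6}  [seen]
{0, 1, 2, 5, 6} --q--> {0, 1, 2, 5, 6}  [seen]
Reachable DFA states: {0}, {0, 2}, {1}, {0, 2, 3, 5}, {2}, {0, 6}, {0, 1, 2, 3, 5, 6}, {1, 2, 3, 4, 5, 6}, ∅, {0, 1, 5}, {0, 1, 2, 3, 4, 5, 6}, {0, 1, 2, 6}, {0, 1, 5, 6}, {0, 1, 2, 5, 6}.
Accepting DFA states (contain an NFA accepting state): {0}, {0, 2}, {0, 2, 3, 5}, {2}, {0, 6}, {0, 1, 2, 3, 5, 6}, {1, 2, 3, 4, 5, 6}, {0, 1, 5}, {0, 1, 2, 3, 4, 5, 6}, {0, 1, 2, 6}, {0, 1, 5, 6}, {0, 1, 2, 5, 6}.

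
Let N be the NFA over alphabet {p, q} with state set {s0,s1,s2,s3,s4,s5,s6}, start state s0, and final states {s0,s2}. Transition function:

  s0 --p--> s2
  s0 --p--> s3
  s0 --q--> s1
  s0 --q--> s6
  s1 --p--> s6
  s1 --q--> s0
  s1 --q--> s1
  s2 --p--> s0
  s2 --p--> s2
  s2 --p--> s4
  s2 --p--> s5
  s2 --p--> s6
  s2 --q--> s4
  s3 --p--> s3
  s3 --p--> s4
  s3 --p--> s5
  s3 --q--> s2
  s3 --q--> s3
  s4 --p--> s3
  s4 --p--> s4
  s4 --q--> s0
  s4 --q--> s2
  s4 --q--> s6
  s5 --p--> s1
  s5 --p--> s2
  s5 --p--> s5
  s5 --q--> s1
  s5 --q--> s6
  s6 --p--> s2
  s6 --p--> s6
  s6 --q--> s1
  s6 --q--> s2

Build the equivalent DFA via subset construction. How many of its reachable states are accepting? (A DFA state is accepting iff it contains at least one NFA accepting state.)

Start state of the DFA: {s0}.
{s0} --p--> {s2,s3}  [new]
{s0} --q--> {s1,s6}  [new]
{s2,s3} --p--> {s0,s2,s3,s4,s5,s6}  [new]
{s2,s3} --q--> {s2,s3,s4}  [new]
{s1,s6} --p--> {s2,s6}  [new]
{s1,s6} --q--> {s0,s1,s2}  [new]
{s0,s2,s3,s4,s5,s6} --p--> {s0,s1,s2,s3,s4,s5,s6}  [new]
{s0,s2,s3,s4,s5,s6} --q--> {s0,s1,s2,s3,s4,s6}  [new]
{s2,s3,s4} --p--> {s0,s2,s3,s4,s5,s6}  [seen]
{s2,s3,s4} --q--> {s0,s2,s3,s4,s6}  [new]
{s2,s6} --p--> {s0,s2,s4,s5,s6}  [new]
{s2,s6} --q--> {s1,s2,s4}  [new]
{s0,s1,s2} --p--> {s0,s2,s3,s4,s5,s6}  [seen]
{s0,s1,s2} --q--> {s0,s1,s4,s6}  [new]
{s0,s1,s2,s3,s4,s5,s6} --p--> {s0,s1,s2,s3,s4,s5,s6}  [seen]
{s0,s1,s2,s3,s4,s5,s6} --q--> {s0,s1,s2,s3,s4,s6}  [seen]
{s0,s1,s2,s3,s4,s6} --p--> {s0,s2,s3,s4,s5,s6}  [seen]
{s0,s1,s2,s3,s4,s6} --q--> {s0,s1,s2,s3,s4,s6}  [seen]
{s0,s2,s3,s4,s6} --p--> {s0,s2,s3,s4,s5,s6}  [seen]
{s0,s2,s3,s4,s6} --q--> {s0,s1,s2,s3,s4,s6}  [seen]
{s0,s2,s4,s5,s6} --p--> {s0,s1,s2,s3,s4,s5,s6}  [seen]
{s0,s2,s4,s5,s6} --q--> {s0,s1,s2,s4,s6}  [new]
{s1,s2,s4} --p--> {s0,s2,s3,s4,s5,s6}  [seen]
{s1,s2,s4} --q--> {s0,s1,s2,s4,s6}  [seen]
{s0,s1,s4,s6} --p--> {s2,s3,s4,s6}  [new]
{s0,s1,s4,s6} --q--> {s0,s1,s2,s6}  [new]
{s0,s1,s2,s4,s6} --p--> {s0,s2,s3,s4,s5,s6}  [seen]
{s0,s1,s2,s4,s6} --q--> {s0,s1,s2,s4,s6}  [seen]
{s2,s3,s4,s6} --p--> {s0,s2,s3,s4,s5,s6}  [seen]
{s2,s3,s4,s6} --q--> {s0,s1,s2,s3,s4,s6}  [seen]
{s0,s1,s2,s6} --p--> {s0,s2,s3,s4,s5,s6}  [seen]
{s0,s1,s2,s6} --q--> {s0,s1,s2,s4,s6}  [seen]
Reachable DFA states: {s0}, {s2,s3}, {s1,s6}, {s0,s2,s3,s4,s5,s6}, {s2,s3,s4}, {s2,s6}, {s0,s1,s2}, {s0,s1,s2,s3,s4,s5,s6}, {s0,s1,s2,s3,s4,s6}, {s0,s2,s3,s4,s6}, {s0,s2,s4,s5,s6}, {s1,s2,s4}, {s0,s1,s4,s6}, {s0,s1,s2,s4,s6}, {s2,s3,s4,s6}, {s0,s1,s2,s6}.
Accepting DFA states (contain an NFA accepting state): {s0}, {s2,s3}, {s0,s2,s3,s4,s5,s6}, {s2,s3,s4}, {s2,s6}, {s0,s1,s2}, {s0,s1,s2,s3,s4,s5,s6}, {s0,s1,s2,s3,s4,s6}, {s0,s2,s3,s4,s6}, {s0,s2,s4,s5,s6}, {s1,s2,s4}, {s0,s1,s4,s6}, {s0,s1,s2,s4,s6}, {s2,s3,s4,s6}, {s0,s1,s2,s6}.

15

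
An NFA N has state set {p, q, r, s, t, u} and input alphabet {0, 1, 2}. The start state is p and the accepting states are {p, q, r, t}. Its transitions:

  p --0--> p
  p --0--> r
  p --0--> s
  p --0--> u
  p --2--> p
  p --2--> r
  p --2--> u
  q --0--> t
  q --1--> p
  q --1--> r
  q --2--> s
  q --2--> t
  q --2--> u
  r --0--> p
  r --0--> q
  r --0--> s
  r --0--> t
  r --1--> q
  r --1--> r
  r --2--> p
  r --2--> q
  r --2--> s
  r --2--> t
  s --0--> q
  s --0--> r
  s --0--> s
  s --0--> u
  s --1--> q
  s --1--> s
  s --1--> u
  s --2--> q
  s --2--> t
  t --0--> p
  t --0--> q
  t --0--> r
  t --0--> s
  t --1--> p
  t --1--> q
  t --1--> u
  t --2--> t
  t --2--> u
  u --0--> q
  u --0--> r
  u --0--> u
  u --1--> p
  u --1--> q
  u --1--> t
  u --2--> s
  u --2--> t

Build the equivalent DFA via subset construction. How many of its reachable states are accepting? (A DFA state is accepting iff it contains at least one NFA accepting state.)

6

Start state of the DFA: {p}.
{p} --0--> {p, r, s, u}  [new]
{p} --1--> ∅  [new]
{p} --2--> {p, r, u}  [new]
{p, r, s, u} --0--> {p, q, r, s, t, u}  [new]
{p, r, s, u} --1--> {p, q, r, s, t, u}  [seen]
{p, r, s, u} --2--> {p, q, r, s, t, u}  [seen]
∅ --0--> ∅  [seen]
∅ --1--> ∅  [seen]
∅ --2--> ∅  [seen]
{p, r, u} --0--> {p, q, r, s, t, u}  [seen]
{p, r, u} --1--> {p, q, r, t}  [new]
{p, r, u} --2--> {p, q, r, s, t, u}  [seen]
{p, q, r, s, t, u} --0--> {p, q, r, s, t, u}  [seen]
{p, q, r, s, t, u} --1--> {p, q, r, s, t, u}  [seen]
{p, q, r, s, t, u} --2--> {p, q, r, s, t, u}  [seen]
{p, q, r, t} --0--> {p, q, r, s, t, u}  [seen]
{p, q, r, t} --1--> {p, q, r, u}  [new]
{p, q, r, t} --2--> {p, q, r, s, t, u}  [seen]
{p, q, r, u} --0--> {p, q, r, s, t, u}  [seen]
{p, q, r, u} --1--> {p, q, r, t}  [seen]
{p, q, r, u} --2--> {p, q, r, s, t, u}  [seen]
Reachable DFA states: {p}, {p, r, s, u}, ∅, {p, r, u}, {p, q, r, s, t, u}, {p, q, r, t}, {p, q, r, u}.
Accepting DFA states (contain an NFA accepting state): {p}, {p, r, s, u}, {p, r, u}, {p, q, r, s, t, u}, {p, q, r, t}, {p, q, r, u}.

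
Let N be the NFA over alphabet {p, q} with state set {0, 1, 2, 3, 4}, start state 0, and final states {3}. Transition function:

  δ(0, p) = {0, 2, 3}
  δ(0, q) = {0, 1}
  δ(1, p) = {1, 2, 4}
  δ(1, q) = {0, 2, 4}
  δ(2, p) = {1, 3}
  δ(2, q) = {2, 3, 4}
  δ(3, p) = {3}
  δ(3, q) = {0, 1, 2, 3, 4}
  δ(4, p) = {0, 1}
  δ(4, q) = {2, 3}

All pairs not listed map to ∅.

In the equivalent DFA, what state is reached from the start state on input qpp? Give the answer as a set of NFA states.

{0, 1, 2, 3, 4}

Start: {0}.
δ(0,q) = {0, 1}.
Union: {0, 1}.
After q: {0, 1}.
δ(0,p) = {0, 2, 3}; δ(1,p) = {1, 2, 4}.
Union: {0, 1, 2, 3, 4}.
After p: {0, 1, 2, 3, 4}.
δ(0,p) = {0, 2, 3}; δ(1,p) = {1, 2, 4}; δ(2,p) = {1, 3}; δ(3,p) = {3}; δ(4,p) = {0, 1}.
Union: {0, 1, 2, 3, 4}.
After p: {0, 1, 2, 3, 4}.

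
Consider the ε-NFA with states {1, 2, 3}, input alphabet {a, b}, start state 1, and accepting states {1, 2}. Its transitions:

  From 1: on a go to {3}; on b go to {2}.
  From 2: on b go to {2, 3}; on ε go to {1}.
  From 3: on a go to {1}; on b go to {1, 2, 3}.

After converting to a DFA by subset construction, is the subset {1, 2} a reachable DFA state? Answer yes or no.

Start state of the DFA: {1} (ε-closure of the NFA start).
{1} --a--> {3}  [new]
{1} --b--> {1, 2}  [new]
{3} --a--> {1}  [seen]
{3} --b--> {1, 2, 3}  [new]
{1, 2} --a--> {3}  [seen]
{1, 2} --b--> {1, 2, 3}  [seen]
{1, 2, 3} --a--> {1, 3}  [new]
{1, 2, 3} --b--> {1, 2, 3}  [seen]
{1, 3} --a--> {1, 3}  [seen]
{1, 3} --b--> {1, 2, 3}  [seen]
Reachable DFA states: {1}, {3}, {1, 2}, {1, 2, 3}, {1, 3}.
{1, 2} is among them.

yes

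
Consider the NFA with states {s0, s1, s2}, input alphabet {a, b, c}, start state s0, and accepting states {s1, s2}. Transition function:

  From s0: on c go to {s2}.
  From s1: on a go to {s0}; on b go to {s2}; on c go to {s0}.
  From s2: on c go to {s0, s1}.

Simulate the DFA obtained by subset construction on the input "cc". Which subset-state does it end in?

{s0, s1}

Start: {s0}.
δ(s0,c) = {s2}.
Union: {s2}.
After c: {s2}.
δ(s2,c) = {s0, s1}.
Union: {s0, s1}.
After c: {s0, s1}.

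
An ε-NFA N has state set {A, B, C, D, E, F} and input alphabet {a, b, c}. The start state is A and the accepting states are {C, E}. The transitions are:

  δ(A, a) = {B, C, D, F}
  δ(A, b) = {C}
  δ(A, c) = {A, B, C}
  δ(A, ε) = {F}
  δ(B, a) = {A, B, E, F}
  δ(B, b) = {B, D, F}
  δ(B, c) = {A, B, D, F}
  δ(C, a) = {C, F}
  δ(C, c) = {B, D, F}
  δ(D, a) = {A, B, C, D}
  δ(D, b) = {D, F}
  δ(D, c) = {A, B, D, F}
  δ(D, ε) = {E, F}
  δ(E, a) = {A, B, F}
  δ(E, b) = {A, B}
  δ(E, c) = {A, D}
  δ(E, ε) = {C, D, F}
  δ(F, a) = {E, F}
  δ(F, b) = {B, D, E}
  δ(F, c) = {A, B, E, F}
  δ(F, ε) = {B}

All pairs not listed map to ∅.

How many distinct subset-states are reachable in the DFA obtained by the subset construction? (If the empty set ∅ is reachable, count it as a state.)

Start state of the DFA: {A, B, F} (ε-closure of the NFA start).
{A, B, F} --a--> {A, B, C, D, E, F}  [new]
{A, B, F} --b--> {B, C, D, E, F}  [new]
{A, B, F} --c--> {A, B, C, D, E, F}  [seen]
{A, B, C, D, E, F} --a--> {A, B, C, D, E, F}  [seen]
{A, B, C, D, E, F} --b--> {A, B, C, D, E, F}  [seen]
{A, B, C, D, E, F} --c--> {A, B, C, D, E, F}  [seen]
{B, C, D, E, F} --a--> {A, B, C, D, E, F}  [seen]
{B, C, D, E, F} --b--> {A, B, C, D, E, F}  [seen]
{B, C, D, E, F} --c--> {A, B, C, D, E, F}  [seen]
Reachable DFA states: {A, B, F}, {A, B, C, D, E, F}, {B, C, D, E, F}.

3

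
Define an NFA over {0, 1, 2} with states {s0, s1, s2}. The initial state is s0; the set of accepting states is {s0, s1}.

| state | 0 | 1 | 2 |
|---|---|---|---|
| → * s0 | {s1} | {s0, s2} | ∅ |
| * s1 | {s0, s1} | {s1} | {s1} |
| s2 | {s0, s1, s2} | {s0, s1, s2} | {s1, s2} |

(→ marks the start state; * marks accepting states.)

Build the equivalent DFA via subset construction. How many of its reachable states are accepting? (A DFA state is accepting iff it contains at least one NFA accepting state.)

6

Start state of the DFA: {s0}.
{s0} --0--> {s1}  [new]
{s0} --1--> {s0, s2}  [new]
{s0} --2--> ∅  [new]
{s1} --0--> {s0, s1}  [new]
{s1} --1--> {s1}  [seen]
{s1} --2--> {s1}  [seen]
{s0, s2} --0--> {s0, s1, s2}  [new]
{s0, s2} --1--> {s0, s1, s2}  [seen]
{s0, s2} --2--> {s1, s2}  [new]
∅ --0--> ∅  [seen]
∅ --1--> ∅  [seen]
∅ --2--> ∅  [seen]
{s0, s1} --0--> {s0, s1}  [seen]
{s0, s1} --1--> {s0, s1, s2}  [seen]
{s0, s1} --2--> {s1}  [seen]
{s0, s1, s2} --0--> {s0, s1, s2}  [seen]
{s0, s1, s2} --1--> {s0, s1, s2}  [seen]
{s0, s1, s2} --2--> {s1, s2}  [seen]
{s1, s2} --0--> {s0, s1, s2}  [seen]
{s1, s2} --1--> {s0, s1, s2}  [seen]
{s1, s2} --2--> {s1, s2}  [seen]
Reachable DFA states: {s0}, {s1}, {s0, s2}, ∅, {s0, s1}, {s0, s1, s2}, {s1, s2}.
Accepting DFA states (contain an NFA accepting state): {s0}, {s1}, {s0, s2}, {s0, s1}, {s0, s1, s2}, {s1, s2}.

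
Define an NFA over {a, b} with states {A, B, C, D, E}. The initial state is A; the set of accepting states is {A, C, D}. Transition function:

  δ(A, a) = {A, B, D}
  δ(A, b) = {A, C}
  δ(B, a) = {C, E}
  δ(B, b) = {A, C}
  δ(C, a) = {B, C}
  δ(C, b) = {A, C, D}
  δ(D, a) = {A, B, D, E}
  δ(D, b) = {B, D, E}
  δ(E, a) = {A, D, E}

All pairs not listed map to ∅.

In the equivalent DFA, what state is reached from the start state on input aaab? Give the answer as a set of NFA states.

{A, B, C, D, E}

Start: {A}.
δ(A,a) = {A, B, D}.
Union: {A, B, D}.
After a: {A, B, D}.
δ(A,a) = {A, B, D}; δ(B,a) = {C, E}; δ(D,a) = {A, B, D, E}.
Union: {A, B, C, D, E}.
After a: {A, B, C, D, E}.
δ(A,a) = {A, B, D}; δ(B,a) = {C, E}; δ(C,a) = {B, C}; δ(D,a) = {A, B, D, E}; δ(E,a) = {A, D, E}.
Union: {A, B, C, D, E}.
After a: {A, B, C, D, E}.
δ(A,b) = {A, C}; δ(B,b) = {A, C}; δ(C,b) = {A, C, D}; δ(D,b) = {B, D, E}; δ(E,b) = ∅.
Union: {A, B, C, D, E}.
After b: {A, B, C, D, E}.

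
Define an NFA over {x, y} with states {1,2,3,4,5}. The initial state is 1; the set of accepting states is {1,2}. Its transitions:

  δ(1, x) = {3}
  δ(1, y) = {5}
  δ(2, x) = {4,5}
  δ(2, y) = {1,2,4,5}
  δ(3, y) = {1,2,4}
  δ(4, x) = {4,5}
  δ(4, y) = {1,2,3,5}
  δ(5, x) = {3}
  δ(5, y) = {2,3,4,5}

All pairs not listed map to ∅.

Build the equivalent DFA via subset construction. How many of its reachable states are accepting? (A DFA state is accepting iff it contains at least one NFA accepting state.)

4

Start state of the DFA: {1}.
{1} --x--> {3}  [new]
{1} --y--> {5}  [new]
{3} --x--> ∅  [new]
{3} --y--> {1,2,4}  [new]
{5} --x--> {3}  [seen]
{5} --y--> {2,3,4,5}  [new]
∅ --x--> ∅  [seen]
∅ --y--> ∅  [seen]
{1,2,4} --x--> {3,4,5}  [new]
{1,2,4} --y--> {1,2,3,4,5}  [new]
{2,3,4,5} --x--> {3,4,5}  [seen]
{2,3,4,5} --y--> {1,2,3,4,5}  [seen]
{3,4,5} --x--> {3,4,5}  [seen]
{3,4,5} --y--> {1,2,3,4,5}  [seen]
{1,2,3,4,5} --x--> {3,4,5}  [seen]
{1,2,3,4,5} --y--> {1,2,3,4,5}  [seen]
Reachable DFA states: {1}, {3}, {5}, ∅, {1,2,4}, {2,3,4,5}, {3,4,5}, {1,2,3,4,5}.
Accepting DFA states (contain an NFA accepting state): {1}, {1,2,4}, {2,3,4,5}, {1,2,3,4,5}.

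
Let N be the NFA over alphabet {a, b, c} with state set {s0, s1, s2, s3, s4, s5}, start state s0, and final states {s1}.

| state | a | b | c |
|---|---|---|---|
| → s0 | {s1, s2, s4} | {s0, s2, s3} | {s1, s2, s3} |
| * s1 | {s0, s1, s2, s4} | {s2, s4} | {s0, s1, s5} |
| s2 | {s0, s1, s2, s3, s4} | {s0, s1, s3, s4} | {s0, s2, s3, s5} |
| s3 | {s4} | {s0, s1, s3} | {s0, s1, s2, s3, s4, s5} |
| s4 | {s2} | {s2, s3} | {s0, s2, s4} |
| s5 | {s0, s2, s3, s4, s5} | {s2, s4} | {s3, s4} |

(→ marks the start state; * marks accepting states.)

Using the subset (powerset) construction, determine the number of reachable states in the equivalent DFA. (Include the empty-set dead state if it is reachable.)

6

Start state of the DFA: {s0}.
{s0} --a--> {s1, s2, s4}  [new]
{s0} --b--> {s0, s2, s3}  [new]
{s0} --c--> {s1, s2, s3}  [new]
{s1, s2, s4} --a--> {s0, s1, s2, s3, s4}  [new]
{s1, s2, s4} --b--> {s0, s1, s2, s3, s4}  [seen]
{s1, s2, s4} --c--> {s0, s1, s2, s3, s4, s5}  [new]
{s0, s2, s3} --a--> {s0, s1, s2, s3, s4}  [seen]
{s0, s2, s3} --b--> {s0, s1, s2, s3, s4}  [seen]
{s0, s2, s3} --c--> {s0, s1, s2, s3, s4, s5}  [seen]
{s1, s2, s3} --a--> {s0, s1, s2, s3, s4}  [seen]
{s1, s2, s3} --b--> {s0, s1, s2, s3, s4}  [seen]
{s1, s2, s3} --c--> {s0, s1, s2, s3, s4, s5}  [seen]
{s0, s1, s2, s3, s4} --a--> {s0, s1, s2, s3, s4}  [seen]
{s0, s1, s2, s3, s4} --b--> {s0, s1, s2, s3, s4}  [seen]
{s0, s1, s2, s3, s4} --c--> {s0, s1, s2, s3, s4, s5}  [seen]
{s0, s1, s2, s3, s4, s5} --a--> {s0, s1, s2, s3, s4, s5}  [seen]
{s0, s1, s2, s3, s4, s5} --b--> {s0, s1, s2, s3, s4}  [seen]
{s0, s1, s2, s3, s4, s5} --c--> {s0, s1, s2, s3, s4, s5}  [seen]
Reachable DFA states: {s0}, {s1, s2, s4}, {s0, s2, s3}, {s1, s2, s3}, {s0, s1, s2, s3, s4}, {s0, s1, s2, s3, s4, s5}.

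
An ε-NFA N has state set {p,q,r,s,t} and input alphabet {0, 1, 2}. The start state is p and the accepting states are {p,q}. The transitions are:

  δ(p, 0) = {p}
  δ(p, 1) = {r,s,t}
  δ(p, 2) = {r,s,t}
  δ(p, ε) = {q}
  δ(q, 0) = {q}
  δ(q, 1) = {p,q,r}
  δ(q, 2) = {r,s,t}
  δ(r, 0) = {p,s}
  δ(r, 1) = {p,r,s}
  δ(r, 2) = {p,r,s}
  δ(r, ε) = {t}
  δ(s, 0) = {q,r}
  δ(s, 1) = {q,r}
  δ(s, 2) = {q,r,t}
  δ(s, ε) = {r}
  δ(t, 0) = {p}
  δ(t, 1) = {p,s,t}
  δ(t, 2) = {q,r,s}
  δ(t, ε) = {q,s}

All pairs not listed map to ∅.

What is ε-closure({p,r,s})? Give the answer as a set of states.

{p,q,r,s,t}

Begin with {p,r,s}.
p →ε {q}; add q.
r →ε {t}; add t.
ε-closure = {p,q,r,s,t}.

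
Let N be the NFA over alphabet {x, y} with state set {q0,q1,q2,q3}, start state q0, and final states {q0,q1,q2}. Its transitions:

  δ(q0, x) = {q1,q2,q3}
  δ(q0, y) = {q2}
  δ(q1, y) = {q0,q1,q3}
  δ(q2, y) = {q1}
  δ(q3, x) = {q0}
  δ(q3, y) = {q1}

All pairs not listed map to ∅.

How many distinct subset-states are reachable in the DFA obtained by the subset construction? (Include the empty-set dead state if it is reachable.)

7

Start state of the DFA: {q0}.
{q0} --x--> {q1,q2,q3}  [new]
{q0} --y--> {q2}  [new]
{q1,q2,q3} --x--> {q0}  [seen]
{q1,q2,q3} --y--> {q0,q1,q3}  [new]
{q2} --x--> ∅  [new]
{q2} --y--> {q1}  [new]
{q0,q1,q3} --x--> {q0,q1,q2,q3}  [new]
{q0,q1,q3} --y--> {q0,q1,q2,q3}  [seen]
∅ --x--> ∅  [seen]
∅ --y--> ∅  [seen]
{q1} --x--> ∅  [seen]
{q1} --y--> {q0,q1,q3}  [seen]
{q0,q1,q2,q3} --x--> {q0,q1,q2,q3}  [seen]
{q0,q1,q2,q3} --y--> {q0,q1,q2,q3}  [seen]
Reachable DFA states: {q0}, {q1,q2,q3}, {q2}, {q0,q1,q3}, ∅, {q1}, {q0,q1,q2,q3}.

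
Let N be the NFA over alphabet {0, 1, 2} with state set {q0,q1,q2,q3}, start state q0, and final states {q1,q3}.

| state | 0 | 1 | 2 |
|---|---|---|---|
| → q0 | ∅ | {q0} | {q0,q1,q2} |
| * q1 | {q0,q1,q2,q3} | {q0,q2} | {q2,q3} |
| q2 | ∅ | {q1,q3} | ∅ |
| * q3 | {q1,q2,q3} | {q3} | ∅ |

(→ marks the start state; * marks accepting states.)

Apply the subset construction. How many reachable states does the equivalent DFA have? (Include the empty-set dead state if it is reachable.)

Start state of the DFA: {q0}.
{q0} --0--> ∅  [new]
{q0} --1--> {q0}  [seen]
{q0} --2--> {q0,q1,q2}  [new]
∅ --0--> ∅  [seen]
∅ --1--> ∅  [seen]
∅ --2--> ∅  [seen]
{q0,q1,q2} --0--> {q0,q1,q2,q3}  [new]
{q0,q1,q2} --1--> {q0,q1,q2,q3}  [seen]
{q0,q1,q2} --2--> {q0,q1,q2,q3}  [seen]
{q0,q1,q2,q3} --0--> {q0,q1,q2,q3}  [seen]
{q0,q1,q2,q3} --1--> {q0,q1,q2,q3}  [seen]
{q0,q1,q2,q3} --2--> {q0,q1,q2,q3}  [seen]
Reachable DFA states: {q0}, ∅, {q0,q1,q2}, {q0,q1,q2,q3}.

4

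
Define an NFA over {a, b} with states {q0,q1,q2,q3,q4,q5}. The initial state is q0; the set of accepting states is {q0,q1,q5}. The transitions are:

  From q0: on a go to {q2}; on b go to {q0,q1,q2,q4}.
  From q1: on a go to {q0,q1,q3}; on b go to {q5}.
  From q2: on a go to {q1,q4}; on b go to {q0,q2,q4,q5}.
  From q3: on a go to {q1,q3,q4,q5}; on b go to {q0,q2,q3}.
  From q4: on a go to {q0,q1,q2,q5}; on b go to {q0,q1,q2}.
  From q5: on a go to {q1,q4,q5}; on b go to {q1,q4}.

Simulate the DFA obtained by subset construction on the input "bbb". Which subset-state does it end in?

Start: {q0}.
δ(q0,b) = {q0,q1,q2,q4}.
Union: {q0,q1,q2,q4}.
After b: {q0,q1,q2,q4}.
δ(q0,b) = {q0,q1,q2,q4}; δ(q1,b) = {q5}; δ(q2,b) = {q0,q2,q4,q5}; δ(q4,b) = {q0,q1,q2}.
Union: {q0,q1,q2,q4,q5}.
After b: {q0,q1,q2,q4,q5}.
δ(q0,b) = {q0,q1,q2,q4}; δ(q1,b) = {q5}; δ(q2,b) = {q0,q2,q4,q5}; δ(q4,b) = {q0,q1,q2}; δ(q5,b) = {q1,q4}.
Union: {q0,q1,q2,q4,q5}.
After b: {q0,q1,q2,q4,q5}.

{q0,q1,q2,q4,q5}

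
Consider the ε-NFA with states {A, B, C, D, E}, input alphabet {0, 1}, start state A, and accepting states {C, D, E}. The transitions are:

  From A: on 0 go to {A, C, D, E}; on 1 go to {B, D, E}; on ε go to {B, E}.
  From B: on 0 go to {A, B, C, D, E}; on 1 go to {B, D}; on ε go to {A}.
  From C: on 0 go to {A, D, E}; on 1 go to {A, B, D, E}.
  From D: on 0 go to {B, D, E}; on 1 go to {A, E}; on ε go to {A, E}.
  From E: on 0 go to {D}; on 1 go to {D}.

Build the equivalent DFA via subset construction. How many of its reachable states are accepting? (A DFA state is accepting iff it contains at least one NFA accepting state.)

Start state of the DFA: {A, B, E} (ε-closure of the NFA start).
{A, B, E} --0--> {A, B, C, D, E}  [new]
{A, B, E} --1--> {A, B, D, E}  [new]
{A, B, C, D, E} --0--> {A, B, C, D, E}  [seen]
{A, B, C, D, E} --1--> {A, B, D, E}  [seen]
{A, B, D, E} --0--> {A, B, C, D, E}  [seen]
{A, B, D, E} --1--> {A, B, D, E}  [seen]
Reachable DFA states: {A, B, E}, {A, B, C, D, E}, {A, B, D, E}.
Accepting DFA states (contain an NFA accepting state): {A, B, E}, {A, B, C, D, E}, {A, B, D, E}.

3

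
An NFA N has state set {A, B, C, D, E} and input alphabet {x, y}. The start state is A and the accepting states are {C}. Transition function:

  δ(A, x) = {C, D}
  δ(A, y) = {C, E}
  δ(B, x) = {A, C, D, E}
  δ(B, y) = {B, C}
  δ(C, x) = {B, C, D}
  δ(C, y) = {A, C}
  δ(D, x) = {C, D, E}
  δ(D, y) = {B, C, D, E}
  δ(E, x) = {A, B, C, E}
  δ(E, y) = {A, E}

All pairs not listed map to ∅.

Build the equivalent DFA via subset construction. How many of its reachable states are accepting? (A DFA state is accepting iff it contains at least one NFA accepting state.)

Start state of the DFA: {A}.
{A} --x--> {C, D}  [new]
{A} --y--> {C, E}  [new]
{C, D} --x--> {B, C, D, E}  [new]
{C, D} --y--> {A, B, C, D, E}  [new]
{C, E} --x--> {A, B, C, D, E}  [seen]
{C, E} --y--> {A, C, E}  [new]
{B, C, D, E} --x--> {A, B, C, D, E}  [seen]
{B, C, D, E} --y--> {A, B, C, D, E}  [seen]
{A, B, C, D, E} --x--> {A, B, C, D, E}  [seen]
{A, B, C, D, E} --y--> {A, B, C, D, E}  [seen]
{A, C, E} --x--> {A, B, C, D, E}  [seen]
{A, C, E} --y--> {A, C, E}  [seen]
Reachable DFA states: {A}, {C, D}, {C, E}, {B, C, D, E}, {A, B, C, D, E}, {A, C, E}.
Accepting DFA states (contain an NFA accepting state): {C, D}, {C, E}, {B, C, D, E}, {A, B, C, D, E}, {A, C, E}.

5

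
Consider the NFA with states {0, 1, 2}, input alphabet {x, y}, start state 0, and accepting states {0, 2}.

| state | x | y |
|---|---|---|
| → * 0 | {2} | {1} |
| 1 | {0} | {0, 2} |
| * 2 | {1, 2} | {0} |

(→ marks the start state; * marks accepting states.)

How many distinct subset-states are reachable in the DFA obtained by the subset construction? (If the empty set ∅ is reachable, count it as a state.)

Start state of the DFA: {0}.
{0} --x--> {2}  [new]
{0} --y--> {1}  [new]
{2} --x--> {1, 2}  [new]
{2} --y--> {0}  [seen]
{1} --x--> {0}  [seen]
{1} --y--> {0, 2}  [new]
{1, 2} --x--> {0, 1, 2}  [new]
{1, 2} --y--> {0, 2}  [seen]
{0, 2} --x--> {1, 2}  [seen]
{0, 2} --y--> {0, 1}  [new]
{0, 1, 2} --x--> {0, 1, 2}  [seen]
{0, 1, 2} --y--> {0, 1, 2}  [seen]
{0, 1} --x--> {0, 2}  [seen]
{0, 1} --y--> {0, 1, 2}  [seen]
Reachable DFA states: {0}, {2}, {1}, {1, 2}, {0, 2}, {0, 1, 2}, {0, 1}.

7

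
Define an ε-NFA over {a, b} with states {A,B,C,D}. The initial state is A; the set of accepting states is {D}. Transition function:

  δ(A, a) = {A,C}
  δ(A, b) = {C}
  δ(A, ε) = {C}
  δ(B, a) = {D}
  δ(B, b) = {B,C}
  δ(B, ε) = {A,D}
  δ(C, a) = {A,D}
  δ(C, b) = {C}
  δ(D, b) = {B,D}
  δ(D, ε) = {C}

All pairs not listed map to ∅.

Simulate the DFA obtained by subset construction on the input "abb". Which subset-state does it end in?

{A,B,C,D}

Start: {A,C}.
δ(A,a) = {A,C}; δ(C,a) = {A,D}.
Union: {A,C,D}.
After a: {A,C,D}.
δ(A,b) = {C}; δ(C,b) = {C}; δ(D,b) = {B,D}.
Union: {B,C,D}.
ε-closure gives {A,B,C,D}.
After b: {A,B,C,D}.
δ(A,b) = {C}; δ(B,b) = {B,C}; δ(C,b) = {C}; δ(D,b) = {B,D}.
Union: {B,C,D}.
ε-closure gives {A,B,C,D}.
After b: {A,B,C,D}.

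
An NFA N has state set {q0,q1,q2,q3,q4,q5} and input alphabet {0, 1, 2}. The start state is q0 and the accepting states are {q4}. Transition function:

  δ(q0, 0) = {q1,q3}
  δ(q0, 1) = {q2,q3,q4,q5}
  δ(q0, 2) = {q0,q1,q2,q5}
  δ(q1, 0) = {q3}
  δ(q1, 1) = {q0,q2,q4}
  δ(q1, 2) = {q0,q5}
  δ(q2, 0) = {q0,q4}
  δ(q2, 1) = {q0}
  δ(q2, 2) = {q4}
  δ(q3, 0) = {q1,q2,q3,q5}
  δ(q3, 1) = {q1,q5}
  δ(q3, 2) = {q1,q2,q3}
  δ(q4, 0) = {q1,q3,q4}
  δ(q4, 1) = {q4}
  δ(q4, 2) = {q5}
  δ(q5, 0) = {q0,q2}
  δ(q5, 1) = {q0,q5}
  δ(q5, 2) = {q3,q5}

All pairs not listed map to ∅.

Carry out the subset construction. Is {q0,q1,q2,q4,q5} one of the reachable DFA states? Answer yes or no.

yes

Start state of the DFA: {q0}.
{q0} --0--> {q1,q3}  [new]
{q0} --1--> {q2,q3,q4,q5}  [new]
{q0} --2--> {q0,q1,q2,q5}  [new]
{q1,q3} --0--> {q1,q2,q3,q5}  [new]
{q1,q3} --1--> {q0,q1,q2,q4,q5}  [new]
{q1,q3} --2--> {q0,q1,q2,q3,q5}  [new]
{q2,q3,q4,q5} --0--> {q0,q1,q2,q3,q4,q5}  [new]
{q2,q3,q4,q5} --1--> {q0,q1,q4,q5}  [new]
{q2,q3,q4,q5} --2--> {q1,q2,q3,q4,q5}  [new]
{q0,q1,q2,q5} --0--> {q0,q1,q2,q3,q4}  [new]
{q0,q1,q2,q5} --1--> {q0,q2,q3,q4,q5}  [new]
{q0,q1,q2,q5} --2--> {q0,q1,q2,q3,q4,q5}  [seen]
{q1,q2,q3,q5} --0--> {q0,q1,q2,q3,q4,q5}  [seen]
{q1,q2,q3,q5} --1--> {q0,q1,q2,q4,q5}  [seen]
{q1,q2,q3,q5} --2--> {q0,q1,q2,q3,q4,q5}  [seen]
{q0,q1,q2,q4,q5} --0--> {q0,q1,q2,q3,q4}  [seen]
{q0,q1,q2,q4,q5} --1--> {q0,q2,q3,q4,q5}  [seen]
{q0,q1,q2,q4,q5} --2--> {q0,q1,q2,q3,q4,q5}  [seen]
{q0,q1,q2,q3,q5} --0--> {q0,q1,q2,q3,q4,q5}  [seen]
{q0,q1,q2,q3,q5} --1--> {q0,q1,q2,q3,q4,q5}  [seen]
{q0,q1,q2,q3,q5} --2--> {q0,q1,q2,q3,q4,q5}  [seen]
{q0,q1,q2,q3,q4,q5} --0--> {q0,q1,q2,q3,q4,q5}  [seen]
{q0,q1,q2,q3,q4,q5} --1--> {q0,q1,q2,q3,q4,q5}  [seen]
{q0,q1,q2,q3,q4,q5} --2--> {q0,q1,q2,q3,q4,q5}  [seen]
{q0,q1,q4,q5} --0--> {q0,q1,q2,q3,q4}  [seen]
{q0,q1,q4,q5} --1--> {q0,q2,q3,q4,q5}  [seen]
{q0,q1,q4,q5} --2--> {q0,q1,q2,q3,q5}  [seen]
{q1,q2,q3,q4,q5} --0--> {q0,q1,q2,q3,q4,q5}  [seen]
{q1,q2,q3,q4,q5} --1--> {q0,q1,q2,q4,q5}  [seen]
{q1,q2,q3,q4,q5} --2--> {q0,q1,q2,q3,q4,q5}  [seen]
{q0,q1,q2,q3,q4} --0--> {q0,q1,q2,q3,q4,q5}  [seen]
{q0,q1,q2,q3,q4} --1--> {q0,q1,q2,q3,q4,q5}  [seen]
{q0,q1,q2,q3,q4} --2--> {q0,q1,q2,q3,q4,q5}  [seen]
{q0,q2,q3,q4,q5} --0--> {q0,q1,q2,q3,q4,q5}  [seen]
{q0,q2,q3,q4,q5} --1--> {q0,q1,q2,q3,q4,q5}  [seen]
{q0,q2,q3,q4,q5} --2--> {q0,q1,q2,q3,q4,q5}  [seen]
Reachable DFA states: {q0}, {q1,q3}, {q2,q3,q4,q5}, {q0,q1,q2,q5}, {q1,q2,q3,q5}, {q0,q1,q2,q4,q5}, {q0,q1,q2,q3,q5}, {q0,q1,q2,q3,q4,q5}, {q0,q1,q4,q5}, {q1,q2,q3,q4,q5}, {q0,q1,q2,q3,q4}, {q0,q2,q3,q4,q5}.
{q0,q1,q2,q4,q5} is among them.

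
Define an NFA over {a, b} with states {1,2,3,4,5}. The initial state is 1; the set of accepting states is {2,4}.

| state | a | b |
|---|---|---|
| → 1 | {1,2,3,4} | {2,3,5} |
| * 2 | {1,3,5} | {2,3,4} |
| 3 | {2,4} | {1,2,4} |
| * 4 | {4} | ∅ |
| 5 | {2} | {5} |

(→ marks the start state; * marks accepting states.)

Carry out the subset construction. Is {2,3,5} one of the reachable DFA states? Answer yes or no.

Start state of the DFA: {1}.
{1} --a--> {1,2,3,4}  [new]
{1} --b--> {2,3,5}  [new]
{1,2,3,4} --a--> {1,2,3,4,5}  [new]
{1,2,3,4} --b--> {1,2,3,4,5}  [seen]
{2,3,5} --a--> {1,2,3,4,5}  [seen]
{2,3,5} --b--> {1,2,3,4,5}  [seen]
{1,2,3,4,5} --a--> {1,2,3,4,5}  [seen]
{1,2,3,4,5} --b--> {1,2,3,4,5}  [seen]
Reachable DFA states: {1}, {1,2,3,4}, {2,3,5}, {1,2,3,4,5}.
{2,3,5} is among them.

yes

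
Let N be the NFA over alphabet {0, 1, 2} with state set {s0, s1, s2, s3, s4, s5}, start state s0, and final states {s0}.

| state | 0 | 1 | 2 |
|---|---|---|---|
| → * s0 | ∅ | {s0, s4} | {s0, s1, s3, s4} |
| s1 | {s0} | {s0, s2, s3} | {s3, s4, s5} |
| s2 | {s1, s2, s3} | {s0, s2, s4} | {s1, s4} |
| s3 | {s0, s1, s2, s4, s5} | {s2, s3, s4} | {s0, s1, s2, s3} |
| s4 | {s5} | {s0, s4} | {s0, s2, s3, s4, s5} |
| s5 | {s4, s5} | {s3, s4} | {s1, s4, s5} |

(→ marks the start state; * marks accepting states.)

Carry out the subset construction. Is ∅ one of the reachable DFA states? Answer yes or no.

Start state of the DFA: {s0}.
{s0} --0--> ∅  [new]
{s0} --1--> {s0, s4}  [new]
{s0} --2--> {s0, s1, s3, s4}  [new]
∅ --0--> ∅  [seen]
∅ --1--> ∅  [seen]
∅ --2--> ∅  [seen]
{s0, s4} --0--> {s5}  [new]
{s0, s4} --1--> {s0, s4}  [seen]
{s0, s4} --2--> {s0, s1, s2, s3, s4, s5}  [new]
{s0, s1, s3, s4} --0--> {s0, s1, s2, s4, s5}  [new]
{s0, s1, s3, s4} --1--> {s0, s2, s3, s4}  [new]
{s0, s1, s3, s4} --2--> {s0, s1, s2, s3, s4, s5}  [seen]
{s5} --0--> {s4, s5}  [new]
{s5} --1--> {s3, s4}  [new]
{s5} --2--> {s1, s4, s5}  [new]
{s0, s1, s2, s3, s4, s5} --0--> {s0, s1, s2, s3, s4, s5}  [seen]
{s0, s1, s2, s3, s4, s5} --1--> {s0, s2, s3, s4}  [seen]
{s0, s1, s2, s3, s4, s5} --2--> {s0, s1, s2, s3, s4, s5}  [seen]
{s0, s1, s2, s4, s5} --0--> {s0, s1, s2, s3, s4, s5}  [seen]
{s0, s1, s2, s4, s5} --1--> {s0, s2, s3, s4}  [seen]
{s0, s1, s2, s4, s5} --2--> {s0, s1, s2, s3, s4, s5}  [seen]
{s0, s2, s3, s4} --0--> {s0, s1, s2, s3, s4, s5}  [seen]
{s0, s2, s3, s4} --1--> {s0, s2, s3, s4}  [seen]
{s0, s2, s3, s4} --2--> {s0, s1, s2, s3, s4, s5}  [seen]
{s4, s5} --0--> {s4, s5}  [seen]
{s4, s5} --1--> {s0, s3, s4}  [new]
{s4, s5} --2--> {s0, s1, s2, s3, s4, s5}  [seen]
{s3, s4} --0--> {s0, s1, s2, s4, s5}  [seen]
{s3, s4} --1--> {s0, s2, s3, s4}  [seen]
{s3, s4} --2--> {s0, s1, s2, s3, s4, s5}  [seen]
{s1, s4, s5} --0--> {s0, s4, s5}  [new]
{s1, s4, s5} --1--> {s0, s2, s3, s4}  [seen]
{s1, s4, s5} --2--> {s0, s1, s2, s3, s4, s5}  [seen]
{s0, s3, s4} --0--> {s0, s1, s2, s4, s5}  [seen]
{s0, s3, s4} --1--> {s0, s2, s3, s4}  [seen]
{s0, s3, s4} --2--> {s0, s1, s2, s3, s4, s5}  [seen]
{s0, s4, s5} --0--> {s4, s5}  [seen]
{s0, s4, s5} --1--> {s0, s3, s4}  [seen]
{s0, s4, s5} --2--> {s0, s1, s2, s3, s4, s5}  [seen]
Reachable DFA states: {s0}, ∅, {s0, s4}, {s0, s1, s3, s4}, {s5}, {s0, s1, s2, s3, s4, s5}, {s0, s1, s2, s4, s5}, {s0, s2, s3, s4}, {s4, s5}, {s3, s4}, {s1, s4, s5}, {s0, s3, s4}, {s0, s4, s5}.
∅ is among them.

yes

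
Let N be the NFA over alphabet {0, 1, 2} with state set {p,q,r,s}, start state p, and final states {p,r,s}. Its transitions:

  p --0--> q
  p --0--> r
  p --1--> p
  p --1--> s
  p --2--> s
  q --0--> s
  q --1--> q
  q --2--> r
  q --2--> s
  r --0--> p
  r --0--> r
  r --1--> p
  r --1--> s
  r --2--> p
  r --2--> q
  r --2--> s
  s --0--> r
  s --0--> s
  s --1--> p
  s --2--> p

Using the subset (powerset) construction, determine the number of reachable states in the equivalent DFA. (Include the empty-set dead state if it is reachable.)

9

Start state of the DFA: {p}.
{p} --0--> {q,r}  [new]
{p} --1--> {p,s}  [new]
{p} --2--> {s}  [new]
{q,r} --0--> {p,r,s}  [new]
{q,r} --1--> {p,q,s}  [new]
{q,r} --2--> {p,q,r,s}  [new]
{p,s} --0--> {q,r,s}  [new]
{p,s} --1--> {p,s}  [seen]
{p,s} --2--> {p,s}  [seen]
{s} --0--> {r,s}  [new]
{s} --1--> {p}  [seen]
{s} --2--> {p}  [seen]
{p,r,s} --0--> {p,q,r,s}  [seen]
{p,r,s} --1--> {p,s}  [seen]
{p,r,s} --2--> {p,q,s}  [seen]
{p,q,s} --0--> {q,r,s}  [seen]
{p,q,s} --1--> {p,q,s}  [seen]
{p,q,s} --2--> {p,r,s}  [seen]
{p,q,r,s} --0--> {p,q,r,s}  [seen]
{p,q,r,s} --1--> {p,q,s}  [seen]
{p,q,r,s} --2--> {p,q,r,s}  [seen]
{q,r,s} --0--> {p,r,s}  [seen]
{q,r,s} --1--> {p,q,s}  [seen]
{q,r,s} --2--> {p,q,r,s}  [seen]
{r,s} --0--> {p,r,s}  [seen]
{r,s} --1--> {p,s}  [seen]
{r,s} --2--> {p,q,s}  [seen]
Reachable DFA states: {p}, {q,r}, {p,s}, {s}, {p,r,s}, {p,q,s}, {p,q,r,s}, {q,r,s}, {r,s}.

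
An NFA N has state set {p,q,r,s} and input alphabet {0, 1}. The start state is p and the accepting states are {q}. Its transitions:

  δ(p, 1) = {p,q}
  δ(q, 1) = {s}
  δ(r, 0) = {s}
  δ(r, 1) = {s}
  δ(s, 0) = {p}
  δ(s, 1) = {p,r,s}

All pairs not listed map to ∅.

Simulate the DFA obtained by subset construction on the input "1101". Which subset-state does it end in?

{p,q}

Start: {p}.
δ(p,1) = {p,q}.
Union: {p,q}.
After 1: {p,q}.
δ(p,1) = {p,q}; δ(q,1) = {s}.
Union: {p,q,s}.
After 1: {p,q,s}.
δ(p,0) = ∅; δ(q,0) = ∅; δ(s,0) = {p}.
Union: {p}.
After 0: {p}.
δ(p,1) = {p,q}.
Union: {p,q}.
After 1: {p,q}.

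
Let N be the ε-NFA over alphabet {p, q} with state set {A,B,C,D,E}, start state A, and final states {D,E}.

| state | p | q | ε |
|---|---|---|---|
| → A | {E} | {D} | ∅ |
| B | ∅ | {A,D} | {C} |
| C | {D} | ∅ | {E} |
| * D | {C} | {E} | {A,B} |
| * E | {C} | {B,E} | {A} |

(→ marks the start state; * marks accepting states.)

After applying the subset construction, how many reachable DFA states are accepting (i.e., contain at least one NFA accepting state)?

Start state of the DFA: {A} (ε-closure of the NFA start).
{A} --p--> {A,E}  [new]
{A} --q--> {A,B,C,D,E}  [new]
{A,E} --p--> {A,C,E}  [new]
{A,E} --q--> {A,B,C,D,E}  [seen]
{A,B,C,D,E} --p--> {A,B,C,D,E}  [seen]
{A,B,C,D,E} --q--> {A,B,C,D,E}  [seen]
{A,C,E} --p--> {A,B,C,D,E}  [seen]
{A,C,E} --q--> {A,B,C,D,E}  [seen]
Reachable DFA states: {A}, {A,E}, {A,B,C,D,E}, {A,C,E}.
Accepting DFA states (contain an NFA accepting state): {A,E}, {A,B,C,D,E}, {A,C,E}.

3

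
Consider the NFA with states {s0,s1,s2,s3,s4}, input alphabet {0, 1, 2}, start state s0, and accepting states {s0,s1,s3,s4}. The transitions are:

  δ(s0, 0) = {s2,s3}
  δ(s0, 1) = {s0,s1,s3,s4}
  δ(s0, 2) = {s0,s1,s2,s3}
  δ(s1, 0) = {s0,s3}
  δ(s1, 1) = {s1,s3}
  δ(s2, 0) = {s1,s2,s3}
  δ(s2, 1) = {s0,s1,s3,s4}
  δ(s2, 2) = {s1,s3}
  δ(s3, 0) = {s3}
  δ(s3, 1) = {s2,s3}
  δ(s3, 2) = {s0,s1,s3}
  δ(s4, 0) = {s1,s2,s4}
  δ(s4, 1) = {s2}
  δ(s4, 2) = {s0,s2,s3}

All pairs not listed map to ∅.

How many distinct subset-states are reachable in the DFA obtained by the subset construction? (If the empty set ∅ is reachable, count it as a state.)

8

Start state of the DFA: {s0}.
{s0} --0--> {s2,s3}  [new]
{s0} --1--> {s0,s1,s3,s4}  [new]
{s0} --2--> {s0,s1,s2,s3}  [new]
{s2,s3} --0--> {s1,s2,s3}  [new]
{s2,s3} --1--> {s0,s1,s2,s3,s4}  [new]
{s2,s3} --2--> {s0,s1,s3}  [new]
{s0,s1,s3,s4} --0--> {s0,s1,s2,s3,s4}  [seen]
{s0,s1,s3,s4} --1--> {s0,s1,s2,s3,s4}  [seen]
{s0,s1,s3,s4} --2--> {s0,s1,s2,s3}  [seen]
{s0,s1,s2,s3} --0--> {s0,s1,s2,s3}  [seen]
{s0,s1,s2,s3} --1--> {s0,s1,s2,s3,s4}  [seen]
{s0,s1,s2,s3} --2--> {s0,s1,s2,s3}  [seen]
{s1,s2,s3} --0--> {s0,s1,s2,s3}  [seen]
{s1,s2,s3} --1--> {s0,s1,s2,s3,s4}  [seen]
{s1,s2,s3} --2--> {s0,s1,s3}  [seen]
{s0,s1,s2,s3,s4} --0--> {s0,s1,s2,s3,s4}  [seen]
{s0,s1,s2,s3,s4} --1--> {s0,s1,s2,s3,s4}  [seen]
{s0,s1,s2,s3,s4} --2--> {s0,s1,s2,s3}  [seen]
{s0,s1,s3} --0--> {s0,s2,s3}  [new]
{s0,s1,s3} --1--> {s0,s1,s2,s3,s4}  [seen]
{s0,s1,s3} --2--> {s0,s1,s2,s3}  [seen]
{s0,s2,s3} --0--> {s1,s2,s3}  [seen]
{s0,s2,s3} --1--> {s0,s1,s2,s3,s4}  [seen]
{s0,s2,s3} --2--> {s0,s1,s2,s3}  [seen]
Reachable DFA states: {s0}, {s2,s3}, {s0,s1,s3,s4}, {s0,s1,s2,s3}, {s1,s2,s3}, {s0,s1,s2,s3,s4}, {s0,s1,s3}, {s0,s2,s3}.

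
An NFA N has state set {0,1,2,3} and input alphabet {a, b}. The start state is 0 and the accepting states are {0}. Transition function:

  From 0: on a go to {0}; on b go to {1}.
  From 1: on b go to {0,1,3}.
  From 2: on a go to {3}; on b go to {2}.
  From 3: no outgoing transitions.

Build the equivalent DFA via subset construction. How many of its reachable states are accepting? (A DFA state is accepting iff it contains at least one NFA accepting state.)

2

Start state of the DFA: {0}.
{0} --a--> {0}  [seen]
{0} --b--> {1}  [new]
{1} --a--> ∅  [new]
{1} --b--> {0,1,3}  [new]
∅ --a--> ∅  [seen]
∅ --b--> ∅  [seen]
{0,1,3} --a--> {0}  [seen]
{0,1,3} --b--> {0,1,3}  [seen]
Reachable DFA states: {0}, {1}, ∅, {0,1,3}.
Accepting DFA states (contain an NFA accepting state): {0}, {0,1,3}.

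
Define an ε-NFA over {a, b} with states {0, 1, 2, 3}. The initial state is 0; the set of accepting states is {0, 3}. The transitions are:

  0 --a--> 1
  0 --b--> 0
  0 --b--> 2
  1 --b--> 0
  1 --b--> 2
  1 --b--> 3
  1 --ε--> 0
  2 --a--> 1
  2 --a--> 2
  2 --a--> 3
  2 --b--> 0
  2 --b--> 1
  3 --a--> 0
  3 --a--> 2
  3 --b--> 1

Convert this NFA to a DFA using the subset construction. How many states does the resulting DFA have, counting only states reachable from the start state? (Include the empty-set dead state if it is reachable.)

Start state of the DFA: {0} (ε-closure of the NFA start).
{0} --a--> {0, 1}  [new]
{0} --b--> {0, 2}  [new]
{0, 1} --a--> {0, 1}  [seen]
{0, 1} --b--> {0, 2, 3}  [new]
{0, 2} --a--> {0, 1, 2, 3}  [new]
{0, 2} --b--> {0, 1, 2}  [new]
{0, 2, 3} --a--> {0, 1, 2, 3}  [seen]
{0, 2, 3} --b--> {0, 1, 2}  [seen]
{0, 1, 2, 3} --a--> {0, 1, 2, 3}  [seen]
{0, 1, 2, 3} --b--> {0, 1, 2, 3}  [seen]
{0, 1, 2} --a--> {0, 1, 2, 3}  [seen]
{0, 1, 2} --b--> {0, 1, 2, 3}  [seen]
Reachable DFA states: {0}, {0, 1}, {0, 2}, {0, 2, 3}, {0, 1, 2, 3}, {0, 1, 2}.

6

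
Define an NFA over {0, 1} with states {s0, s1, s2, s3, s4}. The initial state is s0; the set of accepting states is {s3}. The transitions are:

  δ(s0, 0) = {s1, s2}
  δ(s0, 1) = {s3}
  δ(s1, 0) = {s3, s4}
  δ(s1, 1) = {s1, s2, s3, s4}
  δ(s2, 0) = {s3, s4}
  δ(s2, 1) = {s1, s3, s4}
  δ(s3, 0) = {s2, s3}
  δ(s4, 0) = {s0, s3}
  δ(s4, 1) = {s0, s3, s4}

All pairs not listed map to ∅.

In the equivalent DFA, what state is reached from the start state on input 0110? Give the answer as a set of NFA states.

{s0, s1, s2, s3, s4}

Start: {s0}.
δ(s0,0) = {s1, s2}.
Union: {s1, s2}.
After 0: {s1, s2}.
δ(s1,1) = {s1, s2, s3, s4}; δ(s2,1) = {s1, s3, s4}.
Union: {s1, s2, s3, s4}.
After 1: {s1, s2, s3, s4}.
δ(s1,1) = {s1, s2, s3, s4}; δ(s2,1) = {s1, s3, s4}; δ(s3,1) = ∅; δ(s4,1) = {s0, s3, s4}.
Union: {s0, s1, s2, s3, s4}.
After 1: {s0, s1, s2, s3, s4}.
δ(s0,0) = {s1, s2}; δ(s1,0) = {s3, s4}; δ(s2,0) = {s3, s4}; δ(s3,0) = {s2, s3}; δ(s4,0) = {s0, s3}.
Union: {s0, s1, s2, s3, s4}.
After 0: {s0, s1, s2, s3, s4}.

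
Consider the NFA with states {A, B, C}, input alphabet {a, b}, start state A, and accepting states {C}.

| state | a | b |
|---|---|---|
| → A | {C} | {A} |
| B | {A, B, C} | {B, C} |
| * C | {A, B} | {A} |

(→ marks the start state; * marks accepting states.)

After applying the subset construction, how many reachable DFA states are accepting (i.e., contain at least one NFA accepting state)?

Start state of the DFA: {A}.
{A} --a--> {C}  [new]
{A} --b--> {A}  [seen]
{C} --a--> {A, B}  [new]
{C} --b--> {A}  [seen]
{A, B} --a--> {A, B, C}  [new]
{A, B} --b--> {A, B, C}  [seen]
{A, B, C} --a--> {A, B, C}  [seen]
{A, B, C} --b--> {A, B, C}  [seen]
Reachable DFA states: {A}, {C}, {A, B}, {A, B, C}.
Accepting DFA states (contain an NFA accepting state): {C}, {A, B, C}.

2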